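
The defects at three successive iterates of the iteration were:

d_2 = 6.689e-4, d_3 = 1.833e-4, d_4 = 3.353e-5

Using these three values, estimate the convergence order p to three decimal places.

1.312

p ≈ ln(d_4/d_3) / ln(d_3/d_2)
  = ln(3.353e-5/1.833e-4) / ln(1.833e-4/6.689e-4)
  = ln(0.182924) / ln(0.274032)
  = -1.698685 / -1.294510 ≈ 1.312222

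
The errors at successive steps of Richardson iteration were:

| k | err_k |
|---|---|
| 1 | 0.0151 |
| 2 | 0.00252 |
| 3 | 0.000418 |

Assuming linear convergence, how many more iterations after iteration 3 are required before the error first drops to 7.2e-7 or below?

Rate ρ ≈ err_3/err_2 = 0.000418/0.00252 = 0.1659.
After j more steps, err_{3+j} ≈ 0.000418·ρ^j; need ρ^j ≤ 7.2e-7/0.000418 = 0.00172249.
j ≥ ln(0.00172249)/ln(0.1659) = -6.3640/-1.79637 = 3.543.
So 4 more iterations are needed.

4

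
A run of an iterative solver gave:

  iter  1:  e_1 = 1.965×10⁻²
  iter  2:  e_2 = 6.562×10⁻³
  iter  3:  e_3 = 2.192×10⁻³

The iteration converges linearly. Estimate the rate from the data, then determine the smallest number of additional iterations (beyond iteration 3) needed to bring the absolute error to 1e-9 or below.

Rate ρ ≈ e_3/e_2 = 2.192×10⁻³/6.562×10⁻³ = 0.3340.
After j more steps, e_{3+j} ≈ 2.192×10⁻³·ρ^j; need ρ^j ≤ 1e-9/2.192×10⁻³ = 4.56204e-07.
j ≥ ln(4.56204e-07)/ln(0.3340) = -14.6003/-1.09661 = 13.314.
So 14 more iterations are needed.

14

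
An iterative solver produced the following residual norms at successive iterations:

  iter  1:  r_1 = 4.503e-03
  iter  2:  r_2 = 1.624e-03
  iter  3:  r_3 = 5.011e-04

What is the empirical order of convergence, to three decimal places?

p ≈ ln(r_3/r_2) / ln(r_2/r_1)
  = ln(5.011e-04/1.624e-03) / ln(1.624e-03/4.503e-03)
  = ln(0.308559) / ln(0.360648)
  = -1.175842 / -1.019853 ≈ 1.152952

1.153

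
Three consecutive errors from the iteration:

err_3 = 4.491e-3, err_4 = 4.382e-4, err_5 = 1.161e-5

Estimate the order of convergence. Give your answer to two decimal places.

p ≈ ln(err_5/err_4) / ln(err_4/err_3)
  = ln(1.161e-5/4.382e-4) / ln(4.382e-4/4.491e-3)
  = ln(0.0264948) / ln(0.0975729)
  = -3.63081 / -2.32716 ≈ 1.56019

1.56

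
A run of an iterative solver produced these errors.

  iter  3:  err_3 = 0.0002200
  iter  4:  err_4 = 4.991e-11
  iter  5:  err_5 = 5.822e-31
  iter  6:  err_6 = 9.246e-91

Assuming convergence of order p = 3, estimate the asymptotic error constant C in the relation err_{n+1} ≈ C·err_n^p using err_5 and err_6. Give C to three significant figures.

C ≈ err_6 / err_5^3
  = 9.246e-91 / (5.822e-31)^3
  = 9.246e-91 / 1.97341e-91 ≈ 4.6853

4.69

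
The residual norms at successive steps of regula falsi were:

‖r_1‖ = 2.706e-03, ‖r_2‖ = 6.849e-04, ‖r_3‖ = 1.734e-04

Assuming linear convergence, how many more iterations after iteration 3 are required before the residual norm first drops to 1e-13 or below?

Rate ρ ≈ ‖r_3‖/‖r_2‖ = 1.734e-04/6.849e-04 = 0.2532.
After j more steps, ‖r_{3+j}‖ ≈ 1.734e-04·ρ^j; need ρ^j ≤ 1e-13/1.734e-04 = 5.76701e-10.
j ≥ ln(5.76701e-10)/ln(0.2532) = -21.2737/-1.37358 = 15.488.
So 16 more iterations are needed.

16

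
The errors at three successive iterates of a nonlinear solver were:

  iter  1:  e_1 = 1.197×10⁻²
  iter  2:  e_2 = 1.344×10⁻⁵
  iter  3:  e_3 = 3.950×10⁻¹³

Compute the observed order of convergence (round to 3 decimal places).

p ≈ ln(e_3/e_2) / ln(e_2/e_1)
  = ln(3.950×10⁻¹³/1.344×10⁻⁵) / ln(1.344×10⁻⁵/1.197×10⁻²)
  = ln(2.93899e-08) / ln(0.00112281)
  = -17.342615 / -6.791921 ≈ 2.553418

2.553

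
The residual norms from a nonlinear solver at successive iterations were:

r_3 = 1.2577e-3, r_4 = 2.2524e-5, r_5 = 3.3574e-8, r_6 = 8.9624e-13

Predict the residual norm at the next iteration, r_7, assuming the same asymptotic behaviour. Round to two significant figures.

First estimate the order: p ≈ ln(r_6/r_5) / ln(r_5/r_4) = ln(8.9624e-13/3.3574e-8)/ln(3.3574e-8/2.2524e-5) = ln(2.66945e-05)/ln(0.00149059) ≈ 1.6180.
Then r_7 ≈ r_6·(r_6/r_5)^p = 8.9624e-13·(2.66945e-05)^1.6180 = 8.9624e-13·3.98062e-08 ≈ 3.568e-20.

3.6e-20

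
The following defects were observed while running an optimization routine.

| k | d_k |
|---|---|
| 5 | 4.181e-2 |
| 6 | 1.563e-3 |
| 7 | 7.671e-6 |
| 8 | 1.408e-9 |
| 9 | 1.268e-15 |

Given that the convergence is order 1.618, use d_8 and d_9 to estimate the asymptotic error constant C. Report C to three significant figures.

0.266

C ≈ d_9 / d_8^1.618
  = 1.268e-15 / (1.408e-9)^1.618
  = 1.268e-15 / 4.76913e-15 ≈ 0.26588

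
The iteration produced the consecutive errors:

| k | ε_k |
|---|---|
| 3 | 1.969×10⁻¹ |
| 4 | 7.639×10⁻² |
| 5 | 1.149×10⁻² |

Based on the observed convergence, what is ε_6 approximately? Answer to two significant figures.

First estimate the order: p ≈ ln(ε_5/ε_4) / ln(ε_4/ε_3) = ln(1.149×10⁻²/7.639×10⁻²)/ln(7.639×10⁻²/1.969×10⁻¹) = ln(0.150412)/ln(0.387963) ≈ 2.0007.
Then ε_6 ≈ ε_5·(ε_5/ε_4)^p = 1.149×10⁻²·(0.150412)^2.0007 = 1.149×10⁻²·0.0225938 ≈ 0.0002596.

2.6e-4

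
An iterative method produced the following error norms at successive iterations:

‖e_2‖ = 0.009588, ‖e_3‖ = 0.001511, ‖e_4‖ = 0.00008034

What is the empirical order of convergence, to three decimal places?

1.588

p ≈ ln(‖e_4‖/‖e_3‖) / ln(‖e_3‖/‖e_2‖)
  = ln(0.00008034/0.001511) / ln(0.001511/0.009588)
  = ln(0.0531701) / ln(0.157593)
  = -2.934259 / -1.847740 ≈ 1.588026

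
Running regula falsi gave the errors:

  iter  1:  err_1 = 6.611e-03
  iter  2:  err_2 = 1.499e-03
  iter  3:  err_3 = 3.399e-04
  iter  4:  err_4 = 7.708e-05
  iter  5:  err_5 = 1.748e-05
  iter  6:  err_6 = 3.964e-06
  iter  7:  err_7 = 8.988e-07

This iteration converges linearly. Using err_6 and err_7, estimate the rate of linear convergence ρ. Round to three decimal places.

ρ ≈ err_7/err_6 = 8.988e-07/3.964e-06 = 0.22674

0.227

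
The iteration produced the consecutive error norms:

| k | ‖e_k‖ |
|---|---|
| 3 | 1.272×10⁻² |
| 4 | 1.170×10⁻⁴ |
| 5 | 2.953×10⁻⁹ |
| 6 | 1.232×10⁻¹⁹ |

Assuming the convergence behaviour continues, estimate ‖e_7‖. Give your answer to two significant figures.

First estimate the order: p ≈ ln(‖e_6‖/‖e_5‖) / ln(‖e_5‖/‖e_4‖) = ln(1.232×10⁻¹⁹/2.953×10⁻⁹)/ln(2.953×10⁻⁹/1.170×10⁻⁴) = ln(4.17203e-11)/ln(2.52393e-05) ≈ 2.2575.
Then ‖e_7‖ ≈ ‖e_6‖·(‖e_6‖/‖e_5‖)^p = 1.232×10⁻¹⁹·(4.17203e-11)^2.2575 = 1.232×10⁻¹⁹·3.69772e-24 ≈ 4.556e-43.

4.6e-43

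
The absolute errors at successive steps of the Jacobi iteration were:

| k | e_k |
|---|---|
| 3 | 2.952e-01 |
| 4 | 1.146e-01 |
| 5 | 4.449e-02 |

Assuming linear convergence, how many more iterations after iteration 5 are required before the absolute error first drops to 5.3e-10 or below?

Rate ρ ≈ e_5/e_4 = 4.449e-02/1.146e-01 = 0.3882.
After j more steps, e_{5+j} ≈ 4.449e-02·ρ^j; need ρ^j ≤ 5.3e-10/4.449e-02 = 1.19128e-08.
j ≥ ln(1.19128e-08)/ln(0.3882) = -18.2457/-0.94623 = 19.283.
So 20 more iterations are needed.

20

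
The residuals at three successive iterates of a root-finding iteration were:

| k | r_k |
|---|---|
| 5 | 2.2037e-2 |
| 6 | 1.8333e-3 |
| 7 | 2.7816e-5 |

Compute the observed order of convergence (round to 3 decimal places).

p ≈ ln(r_7/r_6) / ln(r_6/r_5)
  = ln(2.7816e-5/1.8333e-3) / ln(1.8333e-3/2.2037e-2)
  = ln(0.0151726) / ln(0.0831919)
  = -4.188264 / -2.486605 ≈ 1.684330

1.684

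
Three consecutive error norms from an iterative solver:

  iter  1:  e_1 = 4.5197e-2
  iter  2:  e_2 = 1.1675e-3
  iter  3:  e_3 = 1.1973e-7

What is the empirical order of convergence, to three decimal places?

2.512

p ≈ ln(e_3/e_2) / ln(e_2/e_1)
  = ln(1.1973e-7/1.1675e-3) / ln(1.1675e-3/4.5197e-2)
  = ln(0.000102552) / ln(0.0258314)
  = -9.185141 / -3.656164 ≈ 2.512234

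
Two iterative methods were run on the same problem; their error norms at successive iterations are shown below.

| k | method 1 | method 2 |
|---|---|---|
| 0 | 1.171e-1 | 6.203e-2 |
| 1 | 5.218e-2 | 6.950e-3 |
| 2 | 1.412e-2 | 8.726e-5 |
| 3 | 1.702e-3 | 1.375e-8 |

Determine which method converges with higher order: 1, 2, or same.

2

Method 1: p ≈ ln(1.702e-3/1.412e-2)/ln(1.412e-2/5.218e-2) ≈ 1.62.
Method 2: p ≈ ln(1.375e-8/8.726e-5)/ln(8.726e-5/6.950e-3) ≈ 2.00.
Method 2 has the higher order (≈2.0 vs ≈1.6).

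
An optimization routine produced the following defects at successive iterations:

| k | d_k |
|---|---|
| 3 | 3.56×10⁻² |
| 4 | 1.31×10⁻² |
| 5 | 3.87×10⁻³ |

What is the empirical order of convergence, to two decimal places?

1.22

p ≈ ln(d_5/d_4) / ln(d_4/d_3)
  = ln(3.87×10⁻³/1.31×10⁻²) / ln(1.31×10⁻²/3.56×10⁻²)
  = ln(0.29542) / ln(0.367978)
  = -1.21936 / -0.99973 ≈ 1.21969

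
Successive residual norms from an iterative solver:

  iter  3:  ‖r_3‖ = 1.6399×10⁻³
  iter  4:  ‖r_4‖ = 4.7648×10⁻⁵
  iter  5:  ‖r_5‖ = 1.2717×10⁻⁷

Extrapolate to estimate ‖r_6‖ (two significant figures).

First estimate the order: p ≈ ln(‖r_5‖/‖r_4‖) / ln(‖r_4‖/‖r_3‖) = ln(1.2717×10⁻⁷/4.7648×10⁻⁵)/ln(4.7648×10⁻⁵/1.6399×10⁻³) = ln(0.00266895)/ln(0.0290554) ≈ 1.6747.
Then ‖r_6‖ ≈ ‖r_5‖·(‖r_5‖/‖r_4‖)^p = 1.2717×10⁻⁷·(0.00266895)^1.6747 = 1.2717×10⁻⁷·4.89657e-05 ≈ 6.227e-12.

6.2e-12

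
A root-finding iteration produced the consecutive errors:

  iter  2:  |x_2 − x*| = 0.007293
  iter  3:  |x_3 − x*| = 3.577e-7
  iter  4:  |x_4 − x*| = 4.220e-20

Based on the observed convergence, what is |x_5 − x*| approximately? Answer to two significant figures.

6.9e-59

First estimate the order: p ≈ ln(|x_4 − x*|/|x_3 − x*|) / ln(|x_3 − x*|/|x_2 − x*|) = ln(4.220e-20/3.577e-7)/ln(3.577e-7/0.007293) = ln(1.17976e-13)/ln(4.9047e-05) ≈ 3.0000.
Then |x_5 − x*| ≈ |x_4 − x*|·(|x_4 − x*|/|x_3 − x*|)^p = 4.220e-20·(1.17976e-13)^3.0000 = 4.220e-20·1.64203e-39 ≈ 6.929e-59.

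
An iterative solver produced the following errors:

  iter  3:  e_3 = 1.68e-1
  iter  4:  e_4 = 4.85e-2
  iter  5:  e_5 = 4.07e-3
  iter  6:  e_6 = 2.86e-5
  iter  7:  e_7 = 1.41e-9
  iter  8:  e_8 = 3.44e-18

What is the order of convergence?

Consecutive ratios: e_8/e_7 = 3.44e-18/1.41e-9 = 2.43972e-09, e_7/e_6 = 1.41e-9/2.86e-5 = 4.93007e-05.
p ≈ ln(2.43972e-09)/ln(4.93007e-05) = -19.8314/-9.9176 ≈ 2.00.
So the convergence is quadratic (order 2).

2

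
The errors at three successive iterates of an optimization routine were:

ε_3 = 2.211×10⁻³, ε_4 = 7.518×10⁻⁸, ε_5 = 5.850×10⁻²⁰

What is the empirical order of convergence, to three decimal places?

2.710

p ≈ ln(ε_5/ε_4) / ln(ε_4/ε_3)
  = ln(5.850×10⁻²⁰/7.518×10⁻⁸) / ln(7.518×10⁻⁸/2.211×10⁻³)
  = ln(7.78132e-13) / ln(3.40027e-05)
  = -27.881880 / -10.289071 ≈ 2.709854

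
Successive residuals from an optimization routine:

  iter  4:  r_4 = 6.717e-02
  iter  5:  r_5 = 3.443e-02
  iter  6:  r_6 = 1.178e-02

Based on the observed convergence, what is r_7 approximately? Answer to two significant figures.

2.1e-3

First estimate the order: p ≈ ln(r_6/r_5) / ln(r_5/r_4) = ln(1.178e-02/3.443e-02)/ln(3.443e-02/6.717e-02) = ln(0.342143)/ln(0.51258) ≈ 1.6049.
Then r_7 ≈ r_6·(r_6/r_5)^p = 1.178e-02·(0.342143)^1.6049 = 1.178e-02·0.178834 ≈ 0.002107.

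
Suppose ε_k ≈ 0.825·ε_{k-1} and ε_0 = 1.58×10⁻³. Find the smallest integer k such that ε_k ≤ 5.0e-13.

114

After k steps, ε_k ≈ 1.58×10⁻³·0.825^k.
Need 0.825^k ≤ 5.0e-13/1.58×10⁻³ = 3.16456e-10.
k ≥ ln(3.16456e-10)/ln(0.825) = -21.8738/-0.19237 = 113.707.
Smallest integer k = 114.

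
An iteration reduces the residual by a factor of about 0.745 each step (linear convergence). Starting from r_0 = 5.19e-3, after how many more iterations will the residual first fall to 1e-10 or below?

After k steps, r_k ≈ 5.19e-3·0.745^k.
Need 0.745^k ≤ 1e-10/5.19e-3 = 1.92678e-08.
k ≥ ln(1.92678e-08)/ln(0.745) = -17.7648/-0.29437 = 60.349.
Smallest integer k = 61.

61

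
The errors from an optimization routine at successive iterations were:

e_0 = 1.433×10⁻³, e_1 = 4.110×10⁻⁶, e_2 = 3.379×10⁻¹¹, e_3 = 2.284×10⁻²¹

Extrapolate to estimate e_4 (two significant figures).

First estimate the order: p ≈ ln(e_3/e_2) / ln(e_2/e_1) = ln(2.284×10⁻²¹/3.379×10⁻¹¹)/ln(3.379×10⁻¹¹/4.110×10⁻⁶) = ln(6.7594e-11)/ln(8.22141e-06) ≈ 2.0000.
Then e_4 ≈ e_3·(e_3/e_2)^p = 2.284×10⁻²¹·(6.7594e-11)^2.0000 = 2.284×10⁻²¹·4.56895e-21 ≈ 1.044e-41.

1.0e-41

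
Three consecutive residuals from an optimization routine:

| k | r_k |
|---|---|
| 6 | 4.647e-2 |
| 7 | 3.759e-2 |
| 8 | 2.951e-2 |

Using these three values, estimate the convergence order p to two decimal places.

p ≈ ln(r_8/r_7) / ln(r_7/r_6)
  = ln(2.951e-2/3.759e-2) / ln(3.759e-2/4.647e-2)
  = ln(0.785049) / ln(0.808909)
  = -0.24201 / -0.21207 ≈ 1.14118

1.14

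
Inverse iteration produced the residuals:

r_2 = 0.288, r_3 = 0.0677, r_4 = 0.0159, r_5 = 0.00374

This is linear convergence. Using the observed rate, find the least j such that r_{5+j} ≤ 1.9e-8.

Rate ρ ≈ r_5/r_4 = 0.00374/0.0159 = 0.2352.
After j more steps, r_{5+j} ≈ 0.00374·ρ^j; need ρ^j ≤ 1.9e-8/0.00374 = 5.08021e-06.
j ≥ ln(5.08021e-06)/ln(0.2352) = -12.1902/-1.44732 = 8.423.
So 9 more iterations are needed.

9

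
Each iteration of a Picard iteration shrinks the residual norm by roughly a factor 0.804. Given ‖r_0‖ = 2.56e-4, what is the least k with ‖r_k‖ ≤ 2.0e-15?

After k steps, ‖r_k‖ ≈ 2.56e-4·0.804^k.
Need 0.804^k ≤ 2.0e-15/2.56e-4 = 7.8125e-12.
k ≥ ln(7.8125e-12)/ln(0.804) = -25.5753/-0.21816 = 117.232.
Smallest integer k = 118.

118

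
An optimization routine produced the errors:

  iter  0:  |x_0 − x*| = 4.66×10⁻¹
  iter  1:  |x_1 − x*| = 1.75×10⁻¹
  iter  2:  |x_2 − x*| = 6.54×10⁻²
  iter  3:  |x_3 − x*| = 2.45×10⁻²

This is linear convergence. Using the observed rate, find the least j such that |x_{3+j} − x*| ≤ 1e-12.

Rate ρ ≈ |x_3 − x*|/|x_2 − x*| = 2.45×10⁻²/6.54×10⁻² = 0.3746.
After j more steps, |x_{3+j} − x*| ≈ 2.45×10⁻²·ρ^j; need ρ^j ≤ 1e-12/2.45×10⁻² = 4.08163e-11.
j ≥ ln(4.08163e-11)/ln(0.3746) = -23.9219/-0.98190 = 24.363.
So 25 more iterations are needed.

25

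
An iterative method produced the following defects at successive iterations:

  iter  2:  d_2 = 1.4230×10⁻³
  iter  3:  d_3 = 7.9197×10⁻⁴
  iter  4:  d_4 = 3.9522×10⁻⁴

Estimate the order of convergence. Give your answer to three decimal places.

p ≈ ln(d_4/d_3) / ln(d_3/d_2)
  = ln(3.9522×10⁻⁴/7.9197×10⁻⁴) / ln(7.9197×10⁻⁴/1.4230×10⁻³)
  = ln(0.499034) / ln(0.55655)
  = -0.695081 / -0.585998 ≈ 1.186149

1.186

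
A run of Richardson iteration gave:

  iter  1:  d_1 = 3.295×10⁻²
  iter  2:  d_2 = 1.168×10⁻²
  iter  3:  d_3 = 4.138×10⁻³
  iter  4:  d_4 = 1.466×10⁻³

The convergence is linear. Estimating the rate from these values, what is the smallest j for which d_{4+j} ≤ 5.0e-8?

10

Rate ρ ≈ d_4/d_3 = 1.466×10⁻³/4.138×10⁻³ = 0.3543.
After j more steps, d_{4+j} ≈ 1.466×10⁻³·ρ^j; need ρ^j ≤ 5.0e-8/1.466×10⁻³ = 3.41064e-05.
j ≥ ln(3.41064e-05)/ln(0.3543) = -10.2860/-1.03761 = 9.913.
So 10 more iterations are needed.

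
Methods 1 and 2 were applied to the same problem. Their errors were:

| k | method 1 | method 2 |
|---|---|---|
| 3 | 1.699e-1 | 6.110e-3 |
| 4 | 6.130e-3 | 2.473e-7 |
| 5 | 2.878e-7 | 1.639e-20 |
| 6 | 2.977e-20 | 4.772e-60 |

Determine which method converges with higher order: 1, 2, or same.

Method 1: p ≈ ln(2.977e-20/2.878e-7)/ln(2.878e-7/6.130e-3) ≈ 3.00.
Method 2: p ≈ ln(4.772e-60/1.639e-20)/ln(1.639e-20/2.473e-7) ≈ 3.00.
Both orders ≈ 3.0 — effectively the same.

same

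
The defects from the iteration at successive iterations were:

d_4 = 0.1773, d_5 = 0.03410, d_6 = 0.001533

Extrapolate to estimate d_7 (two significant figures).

First estimate the order: p ≈ ln(d_6/d_5) / ln(d_5/d_4) = ln(0.001533/0.03410)/ln(0.03410/0.1773) = ln(0.044956)/ln(0.192329) ≈ 1.8817.
Then d_7 ≈ d_6·(d_6/d_5)^p = 0.001533·(0.044956)^1.8817 = 0.001533·0.00291709 ≈ 4.472e-06.

4.5e-6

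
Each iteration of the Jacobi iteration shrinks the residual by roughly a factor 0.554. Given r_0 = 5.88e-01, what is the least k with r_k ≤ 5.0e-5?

After k steps, r_k ≈ 5.88e-01·0.554^k.
Need 0.554^k ≤ 5.0e-5/5.88e-01 = 8.5034e-05.
k ≥ ln(8.5034e-05)/ln(0.554) = -9.3725/-0.59059 = 15.870.
Smallest integer k = 16.

16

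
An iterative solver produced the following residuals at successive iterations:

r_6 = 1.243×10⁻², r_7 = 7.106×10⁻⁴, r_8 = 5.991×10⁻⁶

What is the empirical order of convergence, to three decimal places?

1.669

p ≈ ln(r_8/r_7) / ln(r_7/r_6)
  = ln(5.991×10⁻⁶/7.106×10⁻⁴) / ln(7.106×10⁻⁴/1.243×10⁻²)
  = ln(0.0084309) / ln(0.0571681)
  = -4.775852 / -2.861759 ≈ 1.668852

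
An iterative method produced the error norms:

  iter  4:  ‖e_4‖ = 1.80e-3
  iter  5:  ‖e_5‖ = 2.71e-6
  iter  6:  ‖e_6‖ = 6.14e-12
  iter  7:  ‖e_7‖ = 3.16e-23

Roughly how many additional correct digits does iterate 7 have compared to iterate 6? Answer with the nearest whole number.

Digits gained ≈ log₁₀(‖e_6‖/‖e_7‖) = log₁₀(6.14e-12/3.16e-23) = log₁₀(1.94304e+11) ≈ 11.288.

11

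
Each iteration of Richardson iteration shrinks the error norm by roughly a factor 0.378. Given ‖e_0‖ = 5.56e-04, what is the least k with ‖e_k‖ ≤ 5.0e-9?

12

After k steps, ‖e_k‖ ≈ 5.56e-04·0.378^k.
Need 0.378^k ≤ 5.0e-9/5.56e-04 = 8.99281e-06.
k ≥ ln(8.99281e-06)/ln(0.378) = -11.6191/-0.97286 = 11.943.
Smallest integer k = 12.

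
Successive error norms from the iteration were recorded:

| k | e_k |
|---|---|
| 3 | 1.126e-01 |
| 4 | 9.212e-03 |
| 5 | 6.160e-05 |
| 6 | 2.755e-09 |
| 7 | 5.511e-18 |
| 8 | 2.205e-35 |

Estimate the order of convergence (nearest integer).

2

Consecutive ratios: e_8/e_7 = 2.205e-35/5.511e-18 = 4.00109e-18, e_7/e_6 = 5.511e-18/2.755e-09 = 2.00036e-09.
p ≈ ln(4.00109e-18)/ln(2.00036e-09) = -40.0600/-20.0299 ≈ 2.00.
So the convergence is quadratic (order 2).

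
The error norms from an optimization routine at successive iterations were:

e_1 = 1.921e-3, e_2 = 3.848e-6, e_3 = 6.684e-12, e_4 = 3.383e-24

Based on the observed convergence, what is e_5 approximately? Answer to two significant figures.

First estimate the order: p ≈ ln(e_4/e_3) / ln(e_3/e_2) = ln(3.383e-24/6.684e-12)/ln(6.684e-12/3.848e-6) = ln(5.06134e-13)/ln(1.73701e-06) ≈ 2.1346.
Then e_5 ≈ e_4·(e_4/e_3)^p = 3.383e-24·(5.06134e-13)^2.1346 = 3.383e-24·5.66924e-27 ≈ 1.918e-50.

1.9e-50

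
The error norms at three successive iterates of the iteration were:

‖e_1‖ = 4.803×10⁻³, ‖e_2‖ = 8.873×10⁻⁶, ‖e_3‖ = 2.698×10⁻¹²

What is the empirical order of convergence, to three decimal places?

2.384

p ≈ ln(‖e_3‖/‖e_2‖) / ln(‖e_2‖/‖e_1‖)
  = ln(2.698×10⁻¹²/8.873×10⁻⁶) / ln(8.873×10⁻⁶/4.803×10⁻³)
  = ln(3.04069e-07) / ln(0.00184739)
  = -15.006011 / -6.293981 ≈ 2.384184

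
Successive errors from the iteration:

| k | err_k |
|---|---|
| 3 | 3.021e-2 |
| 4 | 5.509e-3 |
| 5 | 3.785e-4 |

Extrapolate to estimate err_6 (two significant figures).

5.6e-6

First estimate the order: p ≈ ln(err_5/err_4) / ln(err_4/err_3) = ln(3.785e-4/5.509e-3)/ln(5.509e-3/3.021e-2) = ln(0.0687058)/ln(0.182357) ≈ 1.5736.
Then err_6 ≈ err_5·(err_5/err_4)^p = 3.785e-4·(0.0687058)^1.5736 = 3.785e-4·0.0147874 ≈ 5.597e-06.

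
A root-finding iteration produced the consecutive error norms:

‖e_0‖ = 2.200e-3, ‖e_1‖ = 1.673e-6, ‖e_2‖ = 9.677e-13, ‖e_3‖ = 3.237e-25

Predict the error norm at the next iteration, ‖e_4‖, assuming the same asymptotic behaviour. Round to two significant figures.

First estimate the order: p ≈ ln(‖e_3‖/‖e_2‖) / ln(‖e_2‖/‖e_1‖) = ln(3.237e-25/9.677e-13)/ln(9.677e-13/1.673e-6) = ln(3.34504e-13)/ln(5.78422e-07) ≈ 2.0000.
Then ‖e_4‖ ≈ ‖e_3‖·(‖e_3‖/‖e_2‖)^p = 3.237e-25·(3.34504e-13)^2.0000 = 3.237e-25·1.11893e-25 ≈ 3.622e-50.

3.6e-50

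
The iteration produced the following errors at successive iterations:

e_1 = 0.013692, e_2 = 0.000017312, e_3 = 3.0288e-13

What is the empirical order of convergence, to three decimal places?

2.677

p ≈ ln(e_3/e_2) / ln(e_2/e_1)
  = ln(3.0288e-13/0.000017312) / ln(0.000017312/0.013692)
  = ln(1.74954e-08) / ln(0.00126439)
  = -17.861328 / -6.673165 ≈ 2.676590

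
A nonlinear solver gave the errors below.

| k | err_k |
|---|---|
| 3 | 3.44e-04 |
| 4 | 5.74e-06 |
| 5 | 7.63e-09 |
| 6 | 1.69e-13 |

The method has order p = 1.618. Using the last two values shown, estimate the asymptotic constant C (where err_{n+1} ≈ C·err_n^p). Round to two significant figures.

C ≈ err_6 / err_5^1.618
  = 1.69e-13 / (7.63e-09)^1.618
  = 1.69e-13 / 7.34387e-14 ≈ 2.3012

2.3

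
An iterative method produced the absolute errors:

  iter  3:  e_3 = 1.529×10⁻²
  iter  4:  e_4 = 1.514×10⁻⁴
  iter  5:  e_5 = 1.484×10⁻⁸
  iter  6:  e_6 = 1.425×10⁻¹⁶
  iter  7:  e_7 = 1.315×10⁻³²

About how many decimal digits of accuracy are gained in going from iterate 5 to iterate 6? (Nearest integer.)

Digits gained ≈ log₁₀(e_5/e_6) = log₁₀(1.484×10⁻⁸/1.425×10⁻¹⁶) = log₁₀(1.0414e+08) ≈ 8.018.

8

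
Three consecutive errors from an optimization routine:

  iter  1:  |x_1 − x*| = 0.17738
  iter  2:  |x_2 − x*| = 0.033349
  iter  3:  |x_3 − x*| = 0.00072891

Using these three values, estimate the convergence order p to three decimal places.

p ≈ ln(|x_3 − x*|/|x_2 − x*|) / ln(|x_2 − x*|/|x_1 − x*|)
  = ln(0.00072891/0.033349) / ln(0.033349/0.17738)
  = ln(0.021857) / ln(0.188009)
  = -3.823234 / -1.671265 ≈ 2.287629

2.288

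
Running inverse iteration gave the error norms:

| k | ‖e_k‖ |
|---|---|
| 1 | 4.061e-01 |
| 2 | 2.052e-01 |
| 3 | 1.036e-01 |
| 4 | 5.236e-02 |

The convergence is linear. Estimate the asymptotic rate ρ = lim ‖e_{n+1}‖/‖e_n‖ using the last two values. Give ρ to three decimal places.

ρ ≈ ‖e_4‖/‖e_3‖ = 5.236e-02/1.036e-01 = 0.50541

0.505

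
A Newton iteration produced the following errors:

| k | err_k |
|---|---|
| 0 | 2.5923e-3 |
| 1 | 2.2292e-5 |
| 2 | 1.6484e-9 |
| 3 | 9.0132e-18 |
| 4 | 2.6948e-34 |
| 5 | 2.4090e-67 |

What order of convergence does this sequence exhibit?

2

Consecutive ratios: err_5/err_4 = 2.4090e-67/2.6948e-34 = 8.93944e-34, err_4/err_3 = 2.6948e-34/9.0132e-18 = 2.98984e-17.
p ≈ ln(8.93944e-34)/ln(2.98984e-17) = -76.0974/-38.0487 ≈ 2.00.
So the convergence is quadratic (order 2).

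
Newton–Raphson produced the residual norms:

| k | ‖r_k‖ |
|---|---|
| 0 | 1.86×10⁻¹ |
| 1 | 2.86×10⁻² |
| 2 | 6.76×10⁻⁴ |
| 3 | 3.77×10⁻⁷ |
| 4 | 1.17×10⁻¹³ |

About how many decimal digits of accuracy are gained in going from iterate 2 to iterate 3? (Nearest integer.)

3

Digits gained ≈ log₁₀(‖r_2‖/‖r_3‖) = log₁₀(6.76×10⁻⁴/3.77×10⁻⁷) = log₁₀(1793.1) ≈ 3.254.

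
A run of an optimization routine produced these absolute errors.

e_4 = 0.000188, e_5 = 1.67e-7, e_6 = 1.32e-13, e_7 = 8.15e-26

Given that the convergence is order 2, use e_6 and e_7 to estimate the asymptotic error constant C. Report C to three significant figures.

C ≈ e_7 / e_6^2
  = 8.15e-26 / (1.32e-13)^2
  = 8.15e-26 / 1.7424e-26 ≈ 4.6775

4.68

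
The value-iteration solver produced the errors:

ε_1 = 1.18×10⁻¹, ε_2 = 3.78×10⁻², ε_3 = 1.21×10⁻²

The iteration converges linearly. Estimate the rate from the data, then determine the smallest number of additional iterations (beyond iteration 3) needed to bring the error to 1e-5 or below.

7

Rate ρ ≈ ε_3/ε_2 = 1.21×10⁻²/3.78×10⁻² = 0.3201.
After j more steps, ε_{3+j} ≈ 1.21×10⁻²·ρ^j; need ρ^j ≤ 1e-5/1.21×10⁻² = 0.000826446.
j ≥ ln(0.000826446)/ln(0.3201) = -7.0984/-1.13912 = 6.231.
So 7 more iterations are needed.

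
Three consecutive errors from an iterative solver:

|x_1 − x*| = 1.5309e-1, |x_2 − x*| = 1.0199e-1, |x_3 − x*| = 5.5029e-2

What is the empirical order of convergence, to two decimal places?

1.52

p ≈ ln(|x_3 − x*|/|x_2 − x*|) / ln(|x_2 − x*|/|x_1 − x*|)
  = ln(5.5029e-2/1.0199e-1) / ln(1.0199e-1/1.5309e-1)
  = ln(0.539553) / ln(0.666209)
  = -0.61701 / -0.40615 ≈ 1.51917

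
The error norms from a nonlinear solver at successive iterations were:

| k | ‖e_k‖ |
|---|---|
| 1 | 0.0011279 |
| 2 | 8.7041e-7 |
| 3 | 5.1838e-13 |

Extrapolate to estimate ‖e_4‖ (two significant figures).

1.8e-25

First estimate the order: p ≈ ln(‖e_3‖/‖e_2‖) / ln(‖e_2‖/‖e_1‖) = ln(5.1838e-13/8.7041e-7)/ln(8.7041e-7/0.0011279) = ln(5.95558e-07)/ln(0.000771708) ≈ 2.0000.
Then ‖e_4‖ ≈ ‖e_3‖·(‖e_3‖/‖e_2‖)^p = 5.1838e-13·(5.95558e-07)^2.0000 = 5.1838e-13·3.54689e-13 ≈ 1.839e-25.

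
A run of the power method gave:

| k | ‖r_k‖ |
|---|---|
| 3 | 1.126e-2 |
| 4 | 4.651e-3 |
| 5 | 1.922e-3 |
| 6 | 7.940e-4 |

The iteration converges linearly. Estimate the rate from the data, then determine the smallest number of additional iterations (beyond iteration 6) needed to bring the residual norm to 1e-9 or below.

16

Rate ρ ≈ ‖r_6‖/‖r_5‖ = 7.940e-4/1.922e-3 = 0.4131.
After j more steps, ‖r_{6+j}‖ ≈ 7.940e-4·ρ^j; need ρ^j ≤ 1e-9/7.940e-4 = 1.25945e-06.
j ≥ ln(1.25945e-06)/ln(0.4131) = -13.5848/-0.88407 = 15.366.
So 16 more iterations are needed.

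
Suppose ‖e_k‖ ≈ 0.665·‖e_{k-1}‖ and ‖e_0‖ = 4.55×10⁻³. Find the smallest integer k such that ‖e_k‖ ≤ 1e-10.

44

After k steps, ‖e_k‖ ≈ 4.55×10⁻³·0.665^k.
Need 0.665^k ≤ 1e-10/4.55×10⁻³ = 2.1978e-08.
k ≥ ln(2.1978e-08)/ln(0.665) = -17.6332/-0.40797 = 43.222.
Smallest integer k = 44.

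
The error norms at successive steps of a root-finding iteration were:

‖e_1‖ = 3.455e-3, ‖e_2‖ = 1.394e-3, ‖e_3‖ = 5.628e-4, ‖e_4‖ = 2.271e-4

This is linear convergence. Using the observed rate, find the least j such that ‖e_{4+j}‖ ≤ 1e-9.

Rate ρ ≈ ‖e_4‖/‖e_3‖ = 2.271e-4/5.628e-4 = 0.4035.
After j more steps, ‖e_{4+j}‖ ≈ 2.271e-4·ρ^j; need ρ^j ≤ 1e-9/2.271e-4 = 4.40335e-06.
j ≥ ln(4.40335e-06)/ln(0.4035) = -12.3331/-0.90758 = 13.589.
So 14 more iterations are needed.

14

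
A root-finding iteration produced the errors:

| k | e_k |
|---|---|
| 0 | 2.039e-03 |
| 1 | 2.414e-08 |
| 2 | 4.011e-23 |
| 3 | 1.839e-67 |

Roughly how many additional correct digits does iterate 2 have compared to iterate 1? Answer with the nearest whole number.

15

Digits gained ≈ log₁₀(e_1/e_2) = log₁₀(2.414e-08/4.011e-23) = log₁₀(6.01845e+14) ≈ 14.779.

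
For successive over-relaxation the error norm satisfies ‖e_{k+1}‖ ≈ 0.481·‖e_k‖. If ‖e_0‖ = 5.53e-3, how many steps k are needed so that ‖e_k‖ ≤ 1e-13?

34

After k steps, ‖e_k‖ ≈ 5.53e-3·0.481^k.
Need 0.481^k ≤ 1e-13/5.53e-3 = 1.80832e-11.
k ≥ ln(1.80832e-11)/ln(0.481) = -24.7360/-0.73189 = 33.797.
Smallest integer k = 34.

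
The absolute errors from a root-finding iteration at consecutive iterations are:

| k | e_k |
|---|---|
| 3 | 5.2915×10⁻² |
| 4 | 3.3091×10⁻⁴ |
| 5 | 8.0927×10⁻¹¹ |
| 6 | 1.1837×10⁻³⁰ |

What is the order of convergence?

Consecutive ratios: e_6/e_5 = 1.1837×10⁻³⁰/8.0927×10⁻¹¹ = 1.46268e-20, e_5/e_4 = 8.0927×10⁻¹¹/3.3091×10⁻⁴ = 2.44559e-07.
p ≈ ln(1.46268e-20)/ln(2.44559e-07) = -45.6714/-15.2238 ≈ 3.00.
So the convergence is cubic (order 3).

3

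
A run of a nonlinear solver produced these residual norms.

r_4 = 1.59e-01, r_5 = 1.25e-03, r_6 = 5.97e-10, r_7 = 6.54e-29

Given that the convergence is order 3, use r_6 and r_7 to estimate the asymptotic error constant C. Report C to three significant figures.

C ≈ r_7 / r_6^3
  = 6.54e-29 / (5.97e-10)^3
  = 6.54e-29 / 2.12776e-28 ≈ 0.30737

0.307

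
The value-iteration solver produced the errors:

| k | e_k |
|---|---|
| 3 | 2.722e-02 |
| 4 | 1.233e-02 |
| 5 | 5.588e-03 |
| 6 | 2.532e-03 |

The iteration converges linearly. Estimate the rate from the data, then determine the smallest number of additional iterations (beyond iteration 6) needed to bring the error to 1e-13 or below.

Rate ρ ≈ e_6/e_5 = 2.532e-03/5.588e-03 = 0.4531.
After j more steps, e_{6+j} ≈ 2.532e-03·ρ^j; need ρ^j ≤ 1e-13/2.532e-03 = 3.94945e-11.
j ≥ ln(3.94945e-11)/ln(0.4531) = -23.9549/-0.79164 = 30.260.
So 31 more iterations are needed.

31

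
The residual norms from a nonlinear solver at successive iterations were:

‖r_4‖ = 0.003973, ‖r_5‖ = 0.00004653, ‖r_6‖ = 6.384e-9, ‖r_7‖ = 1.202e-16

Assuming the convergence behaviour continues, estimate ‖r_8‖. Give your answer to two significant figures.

First estimate the order: p ≈ ln(‖r_7‖/‖r_6‖) / ln(‖r_6‖/‖r_5‖) = ln(1.202e-16/6.384e-9)/ln(6.384e-9/0.00004653) = ln(1.88283e-08)/ln(0.000137202) ≈ 2.0000.
Then ‖r_8‖ ≈ ‖r_7‖·(‖r_7‖/‖r_6‖)^p = 1.202e-16·(1.88283e-08)^2.0000 = 1.202e-16·3.54505e-16 ≈ 4.261e-32.

4.3e-32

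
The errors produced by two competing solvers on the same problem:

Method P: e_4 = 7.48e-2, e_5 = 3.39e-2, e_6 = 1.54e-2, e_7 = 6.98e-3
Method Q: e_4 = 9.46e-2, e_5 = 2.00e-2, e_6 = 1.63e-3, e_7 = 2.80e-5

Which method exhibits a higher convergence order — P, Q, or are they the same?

Method P: p ≈ ln(6.98e-3/1.54e-2)/ln(1.54e-2/3.39e-2) ≈ 1.00.
Method Q: p ≈ ln(2.80e-5/1.63e-3)/ln(1.63e-3/2.00e-2) ≈ 1.62.
Method Q has the higher order (≈1.6 vs ≈1.0).

Q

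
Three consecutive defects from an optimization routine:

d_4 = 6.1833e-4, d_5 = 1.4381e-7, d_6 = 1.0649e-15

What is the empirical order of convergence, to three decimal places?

2.238

p ≈ ln(d_6/d_5) / ln(d_5/d_4)
  = ln(1.0649e-15/1.4381e-7) / ln(1.4381e-7/6.1833e-4)
  = ln(7.40491e-09) / ln(0.000232578)
  = -18.721123 / -8.366285 ≈ 2.237687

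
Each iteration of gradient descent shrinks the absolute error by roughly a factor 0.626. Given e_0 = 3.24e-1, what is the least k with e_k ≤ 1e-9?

After k steps, e_k ≈ 3.24e-1·0.626^k.
Need 0.626^k ≤ 1e-9/3.24e-1 = 3.08642e-09.
k ≥ ln(3.08642e-09)/ln(0.626) = -19.5963/-0.46840 = 41.837.
Smallest integer k = 42.

42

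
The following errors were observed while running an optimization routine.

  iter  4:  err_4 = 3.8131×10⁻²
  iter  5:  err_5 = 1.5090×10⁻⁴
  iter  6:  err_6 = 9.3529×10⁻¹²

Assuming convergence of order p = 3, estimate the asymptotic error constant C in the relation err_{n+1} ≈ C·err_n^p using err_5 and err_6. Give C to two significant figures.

C ≈ err_6 / err_5^3
  = 9.3529×10⁻¹² / (1.5090×10⁻⁴)^3
  = 9.3529×10⁻¹² / 3.43612e-12 ≈ 2.7219

2.7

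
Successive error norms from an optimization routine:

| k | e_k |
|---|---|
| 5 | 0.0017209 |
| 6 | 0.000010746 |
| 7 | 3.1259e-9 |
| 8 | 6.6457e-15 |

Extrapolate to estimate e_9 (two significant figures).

5.3e-24

First estimate the order: p ≈ ln(e_8/e_7) / ln(e_7/e_6) = ln(6.6457e-15/3.1259e-9)/ln(3.1259e-9/0.000010746) = ln(2.12601e-06)/ln(0.00029089) ≈ 1.6041.
Then e_9 ≈ e_8·(e_8/e_7)^p = 6.6457e-15·(2.12601e-06)^1.6041 = 6.6457e-15·7.9588e-10 ≈ 5.289e-24.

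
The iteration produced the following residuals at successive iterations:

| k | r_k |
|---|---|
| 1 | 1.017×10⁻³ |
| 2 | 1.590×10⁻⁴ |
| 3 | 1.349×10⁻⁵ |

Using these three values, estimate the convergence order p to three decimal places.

p ≈ ln(r_3/r_2) / ln(r_2/r_1)
  = ln(1.349×10⁻⁵/1.590×10⁻⁴) / ln(1.590×10⁻⁴/1.017×10⁻³)
  = ln(0.0848428) / ln(0.156342)
  = -2.466955 / -1.855709 ≈ 1.329387

1.329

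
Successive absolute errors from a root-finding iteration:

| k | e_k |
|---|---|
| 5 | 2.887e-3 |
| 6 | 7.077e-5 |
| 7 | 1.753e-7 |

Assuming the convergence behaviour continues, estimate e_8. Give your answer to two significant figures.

First estimate the order: p ≈ ln(e_7/e_6) / ln(e_6/e_5) = ln(1.753e-7/7.077e-5)/ln(7.077e-5/2.887e-3) = ln(0.00247704)/ln(0.0245133) ≈ 1.6181.
Then e_8 ≈ e_7·(e_7/e_6)^p = 1.753e-7·(0.00247704)^1.6181 = 1.753e-7·6.06908e-05 ≈ 1.064e-11.

1.1e-11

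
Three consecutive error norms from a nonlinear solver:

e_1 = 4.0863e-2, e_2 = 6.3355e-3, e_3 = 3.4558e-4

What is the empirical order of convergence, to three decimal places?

1.560

p ≈ ln(e_3/e_2) / ln(e_2/e_1)
  = ln(3.4558e-4/6.3355e-3) / ln(6.3355e-3/4.0863e-2)
  = ln(0.0545466) / ln(0.155042)
  = -2.908700 / -1.864059 ≈ 1.560412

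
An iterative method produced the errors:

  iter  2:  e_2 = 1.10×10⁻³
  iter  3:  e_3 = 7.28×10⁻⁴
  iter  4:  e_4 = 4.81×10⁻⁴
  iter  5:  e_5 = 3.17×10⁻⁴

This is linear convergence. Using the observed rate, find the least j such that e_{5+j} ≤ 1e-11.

Rate ρ ≈ e_5/e_4 = 3.17×10⁻⁴/4.81×10⁻⁴ = 0.6590.
After j more steps, e_{5+j} ≈ 3.17×10⁻⁴·ρ^j; need ρ^j ≤ 1e-11/3.17×10⁻⁴ = 3.15457e-08.
j ≥ ln(3.15457e-08)/ln(0.6590) = -17.2718/-0.41703 = 41.416.
So 42 more iterations are needed.

42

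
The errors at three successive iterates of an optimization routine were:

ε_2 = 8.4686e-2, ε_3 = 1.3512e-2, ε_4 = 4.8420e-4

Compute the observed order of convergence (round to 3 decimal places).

p ≈ ln(ε_4/ε_3) / ln(ε_3/ε_2)
  = ln(4.8420e-4/1.3512e-2) / ln(1.3512e-2/8.4686e-2)
  = ln(0.0358348) / ln(0.159554)
  = -3.328836 / -1.835373 ≈ 1.813711

1.814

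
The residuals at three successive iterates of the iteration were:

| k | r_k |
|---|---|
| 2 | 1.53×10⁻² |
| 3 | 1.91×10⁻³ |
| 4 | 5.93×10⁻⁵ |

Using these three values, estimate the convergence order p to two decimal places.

p ≈ ln(r_4/r_3) / ln(r_3/r_2)
  = ln(5.93×10⁻⁵/1.91×10⁻³) / ln(1.91×10⁻³/1.53×10⁻²)
  = ln(0.0310471) / ln(0.124837)
  = -3.47225 / -2.08075 ≈ 1.66875

1.67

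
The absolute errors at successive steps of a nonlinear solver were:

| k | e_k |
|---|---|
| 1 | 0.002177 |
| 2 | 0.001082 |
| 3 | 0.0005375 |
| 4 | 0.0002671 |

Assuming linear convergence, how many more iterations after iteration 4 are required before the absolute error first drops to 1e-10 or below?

Rate ρ ≈ e_4/e_3 = 0.0002671/0.0005375 = 0.4969.
After j more steps, e_{4+j} ≈ 0.0002671·ρ^j; need ρ^j ≤ 1e-10/0.0002671 = 3.74392e-07.
j ≥ ln(3.74392e-07)/ln(0.4969) = -14.7980/-0.69937 = 21.159.
So 22 more iterations are needed.

22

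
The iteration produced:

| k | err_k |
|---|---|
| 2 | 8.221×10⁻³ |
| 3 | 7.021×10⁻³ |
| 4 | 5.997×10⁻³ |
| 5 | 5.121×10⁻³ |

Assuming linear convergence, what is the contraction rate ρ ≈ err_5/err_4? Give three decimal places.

0.854

ρ ≈ err_5/err_4 = 5.121×10⁻³/5.997×10⁻³ = 0.85393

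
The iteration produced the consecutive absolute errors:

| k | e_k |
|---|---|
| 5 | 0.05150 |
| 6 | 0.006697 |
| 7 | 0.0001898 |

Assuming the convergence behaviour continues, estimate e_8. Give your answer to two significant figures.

First estimate the order: p ≈ ln(e_7/e_6) / ln(e_6/e_5) = ln(0.0001898/0.006697)/ln(0.006697/0.05150) = ln(0.028341)/ln(0.130039) ≈ 1.7469.
Then e_8 ≈ e_7·(e_7/e_6)^p = 0.0001898·(0.028341)^1.7469 = 0.0001898·0.00197936 ≈ 3.757e-07.

3.8e-7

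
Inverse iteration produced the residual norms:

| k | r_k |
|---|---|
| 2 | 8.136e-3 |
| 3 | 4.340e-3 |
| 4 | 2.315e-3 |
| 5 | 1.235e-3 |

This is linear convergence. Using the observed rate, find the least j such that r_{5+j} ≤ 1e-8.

Rate ρ ≈ r_5/r_4 = 1.235e-3/2.315e-3 = 0.5335.
After j more steps, r_{5+j} ≈ 1.235e-3·ρ^j; need ρ^j ≤ 1e-8/1.235e-3 = 8.09717e-06.
j ≥ ln(8.09717e-06)/ln(0.5335) = -11.7240/-0.62830 = 18.660.
So 19 more iterations are needed.

19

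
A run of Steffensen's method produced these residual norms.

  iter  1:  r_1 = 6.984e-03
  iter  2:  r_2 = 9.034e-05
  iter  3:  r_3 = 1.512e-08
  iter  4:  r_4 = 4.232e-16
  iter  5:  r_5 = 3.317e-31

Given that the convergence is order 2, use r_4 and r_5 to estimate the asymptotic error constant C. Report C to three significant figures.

1.85

C ≈ r_5 / r_4^2
  = 3.317e-31 / (4.232e-16)^2
  = 3.317e-31 / 1.79098e-31 ≈ 1.8521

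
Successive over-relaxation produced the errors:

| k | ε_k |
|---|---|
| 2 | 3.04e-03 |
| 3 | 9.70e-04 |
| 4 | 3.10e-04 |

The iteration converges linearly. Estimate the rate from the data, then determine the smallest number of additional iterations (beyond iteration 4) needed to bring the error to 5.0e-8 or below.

8

Rate ρ ≈ ε_4/ε_3 = 3.10e-04/9.70e-04 = 0.3196.
After j more steps, ε_{4+j} ≈ 3.10e-04·ρ^j; need ρ^j ≤ 5.0e-8/3.10e-04 = 0.00016129.
j ≥ ln(0.00016129)/ln(0.3196) = -8.7323/-1.14069 = 7.655.
So 8 more iterations are needed.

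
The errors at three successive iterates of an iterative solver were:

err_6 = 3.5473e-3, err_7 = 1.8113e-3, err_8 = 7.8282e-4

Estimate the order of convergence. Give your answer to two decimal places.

1.25

p ≈ ln(err_8/err_7) / ln(err_7/err_6)
  = ln(7.8282e-4/1.8113e-3) / ln(1.8113e-3/3.5473e-3)
  = ln(0.432187) / ln(0.510614)
  = -0.83890 / -0.67214 ≈ 1.24810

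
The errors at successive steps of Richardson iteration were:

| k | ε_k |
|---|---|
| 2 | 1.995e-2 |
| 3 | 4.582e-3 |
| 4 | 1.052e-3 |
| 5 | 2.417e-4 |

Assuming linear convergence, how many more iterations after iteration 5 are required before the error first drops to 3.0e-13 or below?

14

Rate ρ ≈ ε_5/ε_4 = 2.417e-4/1.052e-3 = 0.2298.
After j more steps, ε_{5+j} ≈ 2.417e-4·ρ^j; need ρ^j ≤ 3.0e-13/2.417e-4 = 1.24121e-09.
j ≥ ln(1.24121e-09)/ln(0.2298) = -20.5072/-1.47055 = 13.945.
So 14 more iterations are needed.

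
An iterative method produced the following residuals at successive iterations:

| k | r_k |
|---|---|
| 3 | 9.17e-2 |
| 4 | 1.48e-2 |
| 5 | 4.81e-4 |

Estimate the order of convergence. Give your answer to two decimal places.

p ≈ ln(r_5/r_4) / ln(r_4/r_3)
  = ln(4.81e-4/1.48e-2) / ln(1.48e-2/9.17e-2)
  = ln(0.0325) / ln(0.161396)
  = -3.42652 / -1.82389 ≈ 1.87869

1.88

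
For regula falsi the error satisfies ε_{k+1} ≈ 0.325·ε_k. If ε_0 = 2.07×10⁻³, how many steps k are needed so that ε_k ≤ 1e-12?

After k steps, ε_k ≈ 2.07×10⁻³·0.325^k.
Need 0.325^k ≤ 1e-12/2.07×10⁻³ = 4.83092e-10.
k ≥ ln(4.83092e-10)/ln(0.325) = -21.4508/-1.12393 = 19.086.
Smallest integer k = 20.

20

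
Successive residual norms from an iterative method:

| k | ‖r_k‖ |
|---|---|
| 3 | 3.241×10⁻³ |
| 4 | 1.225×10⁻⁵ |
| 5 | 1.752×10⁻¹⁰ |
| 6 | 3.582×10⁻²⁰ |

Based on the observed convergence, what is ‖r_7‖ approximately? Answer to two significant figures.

First estimate the order: p ≈ ln(‖r_6‖/‖r_5‖) / ln(‖r_5‖/‖r_4‖) = ln(3.582×10⁻²⁰/1.752×10⁻¹⁰)/ln(1.752×10⁻¹⁰/1.225×10⁻⁵) = ln(2.04452e-10)/ln(1.4302e-05) ≈ 2.0000.
Then ‖r_7‖ ≈ ‖r_6‖·(‖r_6‖/‖r_5‖)^p = 3.582×10⁻²⁰·(2.04452e-10)^2.0000 = 3.582×10⁻²⁰·4.18006e-20 ≈ 1.497e-39.

1.5e-39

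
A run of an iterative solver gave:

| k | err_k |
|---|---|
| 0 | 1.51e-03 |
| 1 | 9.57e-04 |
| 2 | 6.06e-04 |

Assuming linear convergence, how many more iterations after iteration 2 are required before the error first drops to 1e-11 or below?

40

Rate ρ ≈ err_2/err_1 = 6.06e-04/9.57e-04 = 0.6332.
After j more steps, err_{2+j} ≈ 6.06e-04·ρ^j; need ρ^j ≤ 1e-11/6.06e-04 = 1.65017e-08.
j ≥ ln(1.65017e-08)/ln(0.6332) = -17.9198/-0.45697 = 39.214.
So 40 more iterations are needed.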